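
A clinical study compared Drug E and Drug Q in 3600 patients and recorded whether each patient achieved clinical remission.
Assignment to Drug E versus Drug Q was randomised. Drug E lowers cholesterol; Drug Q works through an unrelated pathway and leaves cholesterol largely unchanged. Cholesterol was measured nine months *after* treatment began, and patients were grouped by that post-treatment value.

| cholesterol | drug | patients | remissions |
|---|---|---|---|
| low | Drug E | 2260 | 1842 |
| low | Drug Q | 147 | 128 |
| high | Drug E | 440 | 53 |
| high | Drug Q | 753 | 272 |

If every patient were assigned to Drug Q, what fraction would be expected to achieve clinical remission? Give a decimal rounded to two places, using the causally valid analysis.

Cholesterol is recorded after the drug and is itself shifted by it — it sits on the causal path from drug to outcome. Conditioning on a mediator would strip out part of the effect we want; the pooled comparison gives the total causal effect.
So P(outcome | do(Drug Q)) is just the pooled rate for Drug Q: 400/900 = 0.444.

0.44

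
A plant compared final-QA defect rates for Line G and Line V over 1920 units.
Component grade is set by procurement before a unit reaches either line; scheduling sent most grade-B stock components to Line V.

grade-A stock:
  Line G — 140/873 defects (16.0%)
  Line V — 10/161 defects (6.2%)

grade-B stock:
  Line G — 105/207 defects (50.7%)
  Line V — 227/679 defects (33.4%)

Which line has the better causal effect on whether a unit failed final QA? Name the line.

Here component grade is a common cause — it drives both which line a case falls under and the outcome. The crude comparison mixes populations; the stratum-specific rates are the causally relevant ones.
Within each level — grade-A stock: 16.0% vs 6.2%; grade-B stock: 50.7% vs 33.4% — Line V is lower every time.

Line V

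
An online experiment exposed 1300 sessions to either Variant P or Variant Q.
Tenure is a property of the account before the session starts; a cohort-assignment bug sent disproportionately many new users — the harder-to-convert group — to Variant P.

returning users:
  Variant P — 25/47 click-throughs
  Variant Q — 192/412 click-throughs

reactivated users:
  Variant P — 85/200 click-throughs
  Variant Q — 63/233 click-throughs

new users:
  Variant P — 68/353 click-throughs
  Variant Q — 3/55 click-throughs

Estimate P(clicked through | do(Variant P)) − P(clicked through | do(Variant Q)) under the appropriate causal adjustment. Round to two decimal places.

The stratified and pooled comparisons disagree (Variant P wins within each user tenure; Variant Q wins overall), so the answer turns on the causal role of user tenure.
The imbalance in user tenure arose from how sessions were allocated, not from anything the variant did; and user tenure independently affects the outcome. The pooled gap is confounded — condition on user tenure.
Adjusting over the population distribution of user tenure: 0.353·(0.532−0.466) + 0.333·(0.425−0.270) + 0.314·(0.193−0.055) = +0.118.

+0.12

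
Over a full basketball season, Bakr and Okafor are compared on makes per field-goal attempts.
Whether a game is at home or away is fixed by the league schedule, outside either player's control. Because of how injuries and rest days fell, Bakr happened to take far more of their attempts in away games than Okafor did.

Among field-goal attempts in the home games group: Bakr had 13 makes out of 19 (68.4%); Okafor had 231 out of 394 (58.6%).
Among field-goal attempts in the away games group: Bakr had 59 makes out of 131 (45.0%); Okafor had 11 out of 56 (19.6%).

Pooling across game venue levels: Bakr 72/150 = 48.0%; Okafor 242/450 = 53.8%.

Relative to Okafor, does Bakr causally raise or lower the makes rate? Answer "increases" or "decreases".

Game venue differs across players for reasons unrelated to any effect of the player itself, and it separately predicts the outcome — a classic confounder. We must compare within game venue levels.
Within each level — home games: 68.4% vs 58.6%; away games: 45.0% vs 19.6% — Bakr is higher every time.

increases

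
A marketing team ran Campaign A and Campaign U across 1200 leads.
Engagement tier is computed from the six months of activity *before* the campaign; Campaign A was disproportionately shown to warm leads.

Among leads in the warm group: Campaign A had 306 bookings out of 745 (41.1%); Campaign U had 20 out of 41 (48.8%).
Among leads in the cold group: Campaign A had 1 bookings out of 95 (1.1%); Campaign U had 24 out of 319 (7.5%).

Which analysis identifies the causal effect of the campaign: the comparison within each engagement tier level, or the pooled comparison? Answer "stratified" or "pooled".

stratified

Engagement tier satisfies the back-door criterion: it is not a descendant of the campaign, and it blocks the spurious path from campaign to outcome. Adjusting for it (i.e., using the within-engagement tier rates) gives the causal effect.
Within each level — warm: 41.1% vs 48.8%; cold: 1.1% vs 7.5% — Campaign U is higher every time.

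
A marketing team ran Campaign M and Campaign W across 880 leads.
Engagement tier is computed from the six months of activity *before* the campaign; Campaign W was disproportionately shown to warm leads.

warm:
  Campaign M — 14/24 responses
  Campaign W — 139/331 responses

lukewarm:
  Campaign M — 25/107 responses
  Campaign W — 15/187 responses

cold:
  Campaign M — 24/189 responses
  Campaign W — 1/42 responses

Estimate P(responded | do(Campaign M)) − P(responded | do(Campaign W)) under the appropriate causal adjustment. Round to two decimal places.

Engagement tier is set before the campaign has any effect — it is not caused by the campaign — and it independently drives the outcome. That makes it a confounder, so the causal comparison is within engagement tier levels.
Adjusting over the population distribution of engagement tier: 0.403·(0.583−0.420) + 0.334·(0.234−0.080) + 0.263·(0.127−0.024) = +0.144.

+0.14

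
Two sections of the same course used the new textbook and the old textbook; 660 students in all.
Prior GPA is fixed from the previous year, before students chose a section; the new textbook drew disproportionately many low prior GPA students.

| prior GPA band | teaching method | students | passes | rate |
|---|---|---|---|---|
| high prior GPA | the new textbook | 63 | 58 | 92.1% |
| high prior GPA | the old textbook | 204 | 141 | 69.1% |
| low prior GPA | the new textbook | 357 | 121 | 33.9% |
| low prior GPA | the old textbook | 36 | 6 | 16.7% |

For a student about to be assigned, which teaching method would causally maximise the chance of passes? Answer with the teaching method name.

Prior GPA band is set before the teaching method has any effect — it is not caused by the teaching method — and it independently drives the outcome. That makes it a confounder, so the causal comparison is within prior GPA band levels.
Within each level — high prior GPA: 92.1% vs 69.1%; low prior GPA: 33.9% vs 16.7% — the new textbook is higher every time.

the new textbook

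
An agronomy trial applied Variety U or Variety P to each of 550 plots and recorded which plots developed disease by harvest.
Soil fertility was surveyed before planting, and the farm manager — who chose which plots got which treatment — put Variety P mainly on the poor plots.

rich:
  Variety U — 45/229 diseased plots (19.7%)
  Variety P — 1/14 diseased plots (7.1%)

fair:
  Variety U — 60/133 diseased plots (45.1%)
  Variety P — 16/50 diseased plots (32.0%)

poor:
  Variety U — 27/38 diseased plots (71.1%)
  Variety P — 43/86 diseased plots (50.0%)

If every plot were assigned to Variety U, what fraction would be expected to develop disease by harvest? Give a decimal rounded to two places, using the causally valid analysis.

0.40

Variety P is lower inside every soil fertility stratum but Variety U is lower in aggregate. Whether to stratify depends on how soil fertility relates to the variety.
Since soil fertility is a pre-existing factor (not a product of the variety) and it affects the outcome on its own, it is a confounder. The stratified rates, not the pooled rate, identify the causal effect.
Standardising Variety U to the population soil fertility mix: 0.442·45/229 + 0.333·60/133 + 0.225·27/38 = 0.397.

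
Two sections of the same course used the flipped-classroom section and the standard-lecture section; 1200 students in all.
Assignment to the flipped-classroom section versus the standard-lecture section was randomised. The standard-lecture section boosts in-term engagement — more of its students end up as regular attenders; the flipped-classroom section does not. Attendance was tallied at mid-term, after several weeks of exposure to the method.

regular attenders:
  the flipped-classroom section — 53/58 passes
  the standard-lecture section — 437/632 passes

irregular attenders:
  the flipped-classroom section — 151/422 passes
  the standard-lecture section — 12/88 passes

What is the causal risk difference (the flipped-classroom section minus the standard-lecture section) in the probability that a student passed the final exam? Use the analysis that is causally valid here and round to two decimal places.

Because the teaching method influences mid-term attendance, mid-term attendance is a post-treatment mediator, not a confounder. Stratifying on it would bias the estimate; the causal effect is the crude pooled difference.
The causal difference is the pooled difference: 0.425 − 0.624 = -0.199.

-0.20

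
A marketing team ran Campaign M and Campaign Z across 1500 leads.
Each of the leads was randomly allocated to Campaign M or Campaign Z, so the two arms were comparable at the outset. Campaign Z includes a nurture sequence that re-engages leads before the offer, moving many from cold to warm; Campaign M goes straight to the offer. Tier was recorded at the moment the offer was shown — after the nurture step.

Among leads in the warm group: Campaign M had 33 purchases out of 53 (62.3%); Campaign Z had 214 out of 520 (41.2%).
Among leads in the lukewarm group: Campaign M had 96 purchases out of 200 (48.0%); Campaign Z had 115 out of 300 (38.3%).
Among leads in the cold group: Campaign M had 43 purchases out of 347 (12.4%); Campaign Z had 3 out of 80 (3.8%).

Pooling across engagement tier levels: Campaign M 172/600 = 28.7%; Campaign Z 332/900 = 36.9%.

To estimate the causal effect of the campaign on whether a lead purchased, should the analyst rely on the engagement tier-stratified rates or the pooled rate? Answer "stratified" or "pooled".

The stratified and pooled comparisons disagree (Campaign M wins within each engagement tier; Campaign Z wins overall), so the answer turns on the causal role of engagement tier.
Engagement tier lies on the pathway campaign → engagement tier → outcome, so adjusting for it blocks the indirect effect. For the total causal effect of campaign, use the unadjusted pooled rates.
Pooled: Campaign M 28.7% vs Campaign Z 36.9%; Campaign Z is higher overall.

pooled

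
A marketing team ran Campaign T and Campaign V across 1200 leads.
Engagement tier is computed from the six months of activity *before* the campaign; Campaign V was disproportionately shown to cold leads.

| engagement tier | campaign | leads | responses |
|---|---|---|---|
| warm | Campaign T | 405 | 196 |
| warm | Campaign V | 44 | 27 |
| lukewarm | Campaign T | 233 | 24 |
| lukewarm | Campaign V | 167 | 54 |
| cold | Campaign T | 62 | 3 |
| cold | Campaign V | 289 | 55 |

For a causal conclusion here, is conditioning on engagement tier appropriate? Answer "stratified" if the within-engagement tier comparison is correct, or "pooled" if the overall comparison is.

Campaign V is higher inside every engagement tier stratum but Campaign T is higher in aggregate. Whether to stratify depends on how engagement tier relates to the campaign.
Engagement tier differs across campaigns for reasons unrelated to any effect of the campaign itself, and it separately predicts the outcome — a classic confounder. We must compare within engagement tier levels.
Within each level — warm: 48.4% vs 61.4%; lukewarm: 10.3% vs 32.3%; cold: 4.8% vs 19.0% — Campaign V is higher every time.

stratified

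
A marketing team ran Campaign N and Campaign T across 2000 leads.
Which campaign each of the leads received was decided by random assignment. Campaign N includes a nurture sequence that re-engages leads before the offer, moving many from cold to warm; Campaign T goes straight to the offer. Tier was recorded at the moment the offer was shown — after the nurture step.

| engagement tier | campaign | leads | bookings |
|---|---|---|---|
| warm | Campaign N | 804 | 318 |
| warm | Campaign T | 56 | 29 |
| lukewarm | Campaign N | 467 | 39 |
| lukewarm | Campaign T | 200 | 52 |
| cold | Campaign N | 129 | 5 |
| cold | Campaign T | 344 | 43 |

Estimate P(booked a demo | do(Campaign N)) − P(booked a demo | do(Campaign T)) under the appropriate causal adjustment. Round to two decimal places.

Campaign T is higher inside every engagement tier stratum but Campaign N is higher in aggregate. Whether to stratify depends on how engagement tier relates to the campaign.
Engagement tier is downstream of the campaign. One should not condition on a consequence of treatment, so the overall rates are the right comparison.
The causal difference is the pooled difference: 0.259 − 0.207 = +0.052.

+0.05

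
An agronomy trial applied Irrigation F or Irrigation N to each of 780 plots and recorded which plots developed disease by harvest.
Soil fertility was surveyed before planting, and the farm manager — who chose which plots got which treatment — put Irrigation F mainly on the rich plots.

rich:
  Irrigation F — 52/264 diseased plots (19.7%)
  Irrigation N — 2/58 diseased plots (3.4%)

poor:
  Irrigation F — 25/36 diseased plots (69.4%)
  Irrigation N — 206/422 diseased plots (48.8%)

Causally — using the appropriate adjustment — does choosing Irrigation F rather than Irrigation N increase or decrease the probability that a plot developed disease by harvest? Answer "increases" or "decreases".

Here soil fertility is a common cause — it drives both which irrigation a case falls under and the outcome. The crude comparison mixes populations; the stratum-specific rates are the causally relevant ones.
Within each level — rich: 19.7% vs 3.4%; poor: 69.4% vs 48.8% — Irrigation N is lower every time.

increases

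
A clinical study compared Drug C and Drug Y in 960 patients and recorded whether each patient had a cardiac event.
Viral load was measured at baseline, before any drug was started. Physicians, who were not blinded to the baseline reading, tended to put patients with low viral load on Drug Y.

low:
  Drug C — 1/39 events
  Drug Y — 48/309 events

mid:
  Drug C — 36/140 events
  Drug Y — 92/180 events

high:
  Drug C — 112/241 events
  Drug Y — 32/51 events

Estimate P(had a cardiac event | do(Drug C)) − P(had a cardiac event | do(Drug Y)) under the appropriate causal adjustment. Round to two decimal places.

The viral load-specific comparison favours Drug C throughout, but the pooled figures favour Drug Y. The question is whether to condition on viral load.
The imbalance in viral load arose from how patients were allocated, not from anything the drug did; and viral load independently affects the outcome. The pooled gap is confounded — condition on viral load.
Adjusting over the population distribution of viral load: 0.362·(0.026−0.155) + 0.333·(0.257−0.511) + 0.304·(0.465−0.627) = -0.181.

-0.18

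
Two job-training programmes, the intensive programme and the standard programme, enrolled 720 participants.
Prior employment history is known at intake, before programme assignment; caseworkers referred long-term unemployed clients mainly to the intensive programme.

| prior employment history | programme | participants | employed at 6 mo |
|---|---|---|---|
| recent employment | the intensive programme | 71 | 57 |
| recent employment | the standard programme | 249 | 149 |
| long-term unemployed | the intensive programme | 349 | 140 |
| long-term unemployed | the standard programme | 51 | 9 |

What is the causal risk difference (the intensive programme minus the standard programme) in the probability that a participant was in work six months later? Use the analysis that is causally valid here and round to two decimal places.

+0.22

The imbalance in prior employment history arose from how participants were allocated, not from anything the programme did; and prior employment history independently affects the outcome. The pooled gap is confounded — condition on prior employment history.
Adjusting over the population distribution of prior employment history: 0.444·(0.803−0.598) + 0.556·(0.401−0.176) = +0.216.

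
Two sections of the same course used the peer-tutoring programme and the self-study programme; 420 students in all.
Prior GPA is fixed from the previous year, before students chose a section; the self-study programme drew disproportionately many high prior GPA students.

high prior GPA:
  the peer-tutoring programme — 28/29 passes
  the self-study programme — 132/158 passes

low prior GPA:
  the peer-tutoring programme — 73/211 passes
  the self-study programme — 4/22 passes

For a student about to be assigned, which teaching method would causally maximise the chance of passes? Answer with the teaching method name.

the peer-tutoring programme

The prior GPA band-specific comparison favours the peer-tutoring programme throughout, but the pooled figures favour the self-study programme. The question is whether to condition on prior GPA band.
Prior GPA band is set before the teaching method has any effect — it is not caused by the teaching method — and it independently drives the outcome. That makes it a confounder, so the causal comparison is within prior GPA band levels.
Within each level — high prior GPA: 96.6% vs 83.5%; low prior GPA: 34.6% vs 18.2% — the peer-tutoring programme is higher every time.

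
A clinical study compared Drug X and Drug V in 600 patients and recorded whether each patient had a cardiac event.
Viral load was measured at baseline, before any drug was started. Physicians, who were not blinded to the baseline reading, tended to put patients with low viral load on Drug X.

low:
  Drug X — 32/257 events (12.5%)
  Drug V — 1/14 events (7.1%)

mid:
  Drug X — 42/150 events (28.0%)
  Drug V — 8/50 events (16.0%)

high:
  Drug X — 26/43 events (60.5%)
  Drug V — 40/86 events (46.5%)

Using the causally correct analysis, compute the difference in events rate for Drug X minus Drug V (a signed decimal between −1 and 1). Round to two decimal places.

+0.09

Viral load satisfies the back-door criterion: it is not a descendant of the drug, and it blocks the spurious path from drug to outcome. Adjusting for it (i.e., using the within-viral load rates) gives the causal effect.
Adjusting over the population distribution of viral load: 0.452·(0.125−0.071) + 0.333·(0.280−0.160) + 0.215·(0.605−0.465) = +0.094.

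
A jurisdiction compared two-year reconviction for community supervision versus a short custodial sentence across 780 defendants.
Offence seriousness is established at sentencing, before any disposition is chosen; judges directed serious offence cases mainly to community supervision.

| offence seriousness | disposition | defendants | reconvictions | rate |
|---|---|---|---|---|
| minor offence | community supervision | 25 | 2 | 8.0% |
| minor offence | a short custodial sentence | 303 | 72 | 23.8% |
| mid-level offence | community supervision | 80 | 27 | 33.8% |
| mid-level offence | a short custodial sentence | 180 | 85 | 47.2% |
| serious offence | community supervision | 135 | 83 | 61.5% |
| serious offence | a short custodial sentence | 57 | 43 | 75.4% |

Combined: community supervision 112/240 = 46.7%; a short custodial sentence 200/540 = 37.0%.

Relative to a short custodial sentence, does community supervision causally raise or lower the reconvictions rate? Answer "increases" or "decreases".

The imbalance in offence seriousness arose from how defendants were allocated, not from anything the disposition did; and offence seriousness independently affects the outcome. The pooled gap is confounded — condition on offence seriousness.
Within each level — minor offence: 8.0% vs 23.8%; mid-level offence: 33.8% vs 47.2%; serious offence: 61.5% vs 75.4% — community supervision is lower every time.

decreases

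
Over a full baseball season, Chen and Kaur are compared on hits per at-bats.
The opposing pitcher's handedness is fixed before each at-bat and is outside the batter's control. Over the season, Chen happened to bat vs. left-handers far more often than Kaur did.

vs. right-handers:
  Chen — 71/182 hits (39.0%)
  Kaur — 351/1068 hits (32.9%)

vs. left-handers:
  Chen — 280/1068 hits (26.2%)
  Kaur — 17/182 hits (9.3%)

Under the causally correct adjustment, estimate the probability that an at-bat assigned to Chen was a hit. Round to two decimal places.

0.33

Since pitcher handedness is a pre-existing factor (not a product of the player) and it affects the outcome on its own, it is a confounder. The stratified rates, not the pooled rate, identify the causal effect.
Standardising Chen to the population pitcher handedness mix: 0.500·71/182 + 0.500·280/1068 = 0.326.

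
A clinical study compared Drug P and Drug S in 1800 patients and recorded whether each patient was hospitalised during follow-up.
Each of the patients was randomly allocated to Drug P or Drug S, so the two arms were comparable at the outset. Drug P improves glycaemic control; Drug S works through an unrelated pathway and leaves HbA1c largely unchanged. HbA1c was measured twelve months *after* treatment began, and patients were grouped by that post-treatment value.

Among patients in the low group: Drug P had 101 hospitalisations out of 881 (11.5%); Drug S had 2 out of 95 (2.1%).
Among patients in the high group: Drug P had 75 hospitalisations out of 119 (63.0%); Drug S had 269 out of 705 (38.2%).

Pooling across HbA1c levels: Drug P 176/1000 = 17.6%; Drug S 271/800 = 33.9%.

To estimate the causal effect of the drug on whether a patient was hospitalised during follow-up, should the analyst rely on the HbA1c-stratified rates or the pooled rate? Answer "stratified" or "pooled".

HbA1c here is a post-treatment variable shaped by the drug; conditioning on it would introduce bias rather than remove it. The overall comparison is the causal one.
Pooled: Drug P 17.6% vs Drug S 33.9%; Drug P is lower overall.

pooled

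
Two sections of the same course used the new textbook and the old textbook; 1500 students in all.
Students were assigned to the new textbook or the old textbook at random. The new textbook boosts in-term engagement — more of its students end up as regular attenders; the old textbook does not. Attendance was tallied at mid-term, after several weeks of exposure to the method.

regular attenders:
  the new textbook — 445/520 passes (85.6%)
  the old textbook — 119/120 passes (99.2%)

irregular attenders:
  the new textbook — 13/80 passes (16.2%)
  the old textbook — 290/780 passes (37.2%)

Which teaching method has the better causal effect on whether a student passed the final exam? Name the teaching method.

the new textbook

Because the teaching method influences mid-term attendance, mid-term attendance is a post-treatment mediator, not a confounder. Stratifying on it would bias the estimate; the causal effect is the crude pooled difference.
Pooled: the new textbook 76.3% vs the old textbook 45.4%; the new textbook is higher overall.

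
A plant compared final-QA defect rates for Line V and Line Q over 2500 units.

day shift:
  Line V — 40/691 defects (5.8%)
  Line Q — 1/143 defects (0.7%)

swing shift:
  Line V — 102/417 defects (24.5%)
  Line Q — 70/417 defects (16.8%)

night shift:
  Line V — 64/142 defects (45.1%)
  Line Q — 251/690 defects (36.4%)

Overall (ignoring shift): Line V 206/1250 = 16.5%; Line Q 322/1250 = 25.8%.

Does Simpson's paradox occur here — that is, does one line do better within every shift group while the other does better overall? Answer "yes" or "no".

Within each shift level (day shift 5.8% vs 0.7%; swing shift 24.5% vs 16.8%; night shift 45.1% vs 36.4%), Line Q has the lower rate every time. Pooled: 16.5% vs 25.8% — Line V has the lower rate overall. The two comparisons disagree.

yes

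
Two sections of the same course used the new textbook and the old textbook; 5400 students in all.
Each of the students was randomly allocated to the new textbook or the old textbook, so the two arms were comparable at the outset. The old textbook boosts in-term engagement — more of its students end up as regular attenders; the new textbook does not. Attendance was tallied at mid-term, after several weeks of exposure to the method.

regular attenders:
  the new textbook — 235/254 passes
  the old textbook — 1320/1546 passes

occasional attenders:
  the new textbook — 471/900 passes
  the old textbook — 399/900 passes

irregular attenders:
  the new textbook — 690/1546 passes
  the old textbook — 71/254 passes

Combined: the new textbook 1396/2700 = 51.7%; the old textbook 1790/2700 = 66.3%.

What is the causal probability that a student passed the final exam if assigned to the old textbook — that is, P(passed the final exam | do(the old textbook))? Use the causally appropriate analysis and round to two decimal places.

0.66

Mid-term attendance lies on the pathway teaching method → mid-term attendance → outcome, so adjusting for it blocks the indirect effect. For the total causal effect of teaching method, use the unadjusted pooled rates.
So P(outcome | do(the old textbook)) is just the pooled rate for the old textbook: 1790/2700 = 0.663.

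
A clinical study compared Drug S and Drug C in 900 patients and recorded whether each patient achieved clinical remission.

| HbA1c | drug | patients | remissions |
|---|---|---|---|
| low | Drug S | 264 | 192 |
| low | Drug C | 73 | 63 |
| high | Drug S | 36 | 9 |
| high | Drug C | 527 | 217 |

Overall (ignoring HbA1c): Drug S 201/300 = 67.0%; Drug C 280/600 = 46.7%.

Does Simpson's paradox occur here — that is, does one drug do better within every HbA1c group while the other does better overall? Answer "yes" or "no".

Within each HbA1c level (low 72.7% vs 86.3%; high 25.0% vs 41.2%), Drug C has the higher rate every time. Pooled: 67.0% vs 46.7% — Drug S has the higher rate overall. The two comparisons disagree.

yes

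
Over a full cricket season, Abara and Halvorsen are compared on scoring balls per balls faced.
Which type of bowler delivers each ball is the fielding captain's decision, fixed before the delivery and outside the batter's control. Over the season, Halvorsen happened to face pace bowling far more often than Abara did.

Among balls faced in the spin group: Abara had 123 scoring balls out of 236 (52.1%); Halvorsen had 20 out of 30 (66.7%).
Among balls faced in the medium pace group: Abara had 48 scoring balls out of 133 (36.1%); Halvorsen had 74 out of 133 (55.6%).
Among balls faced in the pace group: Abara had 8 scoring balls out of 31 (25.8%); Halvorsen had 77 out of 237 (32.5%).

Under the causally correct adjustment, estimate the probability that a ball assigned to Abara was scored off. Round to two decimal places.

0.38

The imbalance in bowling type arose from how balls faced were allocated, not from anything the player did; and bowling type independently affects the outcome. The pooled gap is confounded — condition on bowling type.
Standardising Abara to the population bowling type mix: 0.333·123/236 + 0.333·48/133 + 0.335·8/31 = 0.380.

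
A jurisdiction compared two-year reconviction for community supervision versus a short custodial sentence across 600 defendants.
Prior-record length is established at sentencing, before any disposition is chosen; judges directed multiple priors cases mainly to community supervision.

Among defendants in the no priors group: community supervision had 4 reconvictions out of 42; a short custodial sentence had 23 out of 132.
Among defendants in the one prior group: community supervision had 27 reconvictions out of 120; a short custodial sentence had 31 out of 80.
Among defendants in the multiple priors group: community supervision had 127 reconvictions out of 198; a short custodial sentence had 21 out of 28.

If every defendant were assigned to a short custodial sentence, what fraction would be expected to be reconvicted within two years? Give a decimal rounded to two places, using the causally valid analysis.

The stratified and pooled comparisons disagree (community supervision wins within each prior-record length; a short custodial sentence wins overall), so the answer turns on the causal role of prior-record length.
The imbalance in prior-record length arose from how defendants were allocated, not from anything the disposition did; and prior-record length independently affects the outcome. The pooled gap is confounded — condition on prior-record length.
Standardising a short custodial sentence to the population prior-record length mix: 0.290·23/132 + 0.333·31/80 + 0.377·21/28 = 0.462.

0.46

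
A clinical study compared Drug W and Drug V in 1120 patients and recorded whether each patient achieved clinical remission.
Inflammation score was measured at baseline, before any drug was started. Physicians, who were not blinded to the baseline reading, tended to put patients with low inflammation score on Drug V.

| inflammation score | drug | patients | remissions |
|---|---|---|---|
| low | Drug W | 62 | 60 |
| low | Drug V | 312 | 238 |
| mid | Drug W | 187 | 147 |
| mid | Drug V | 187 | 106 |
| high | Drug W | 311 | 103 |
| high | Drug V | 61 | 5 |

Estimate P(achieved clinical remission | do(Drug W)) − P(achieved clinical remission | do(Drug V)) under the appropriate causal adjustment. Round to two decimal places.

The imbalance in inflammation score arose from how patients were allocated, not from anything the drug did; and inflammation score independently affects the outcome. The pooled gap is confounded — condition on inflammation score.
Adjusting over the population distribution of inflammation score: 0.334·(0.968−0.763) + 0.334·(0.786−0.567) + 0.332·(0.331−0.082) = +0.224.

+0.22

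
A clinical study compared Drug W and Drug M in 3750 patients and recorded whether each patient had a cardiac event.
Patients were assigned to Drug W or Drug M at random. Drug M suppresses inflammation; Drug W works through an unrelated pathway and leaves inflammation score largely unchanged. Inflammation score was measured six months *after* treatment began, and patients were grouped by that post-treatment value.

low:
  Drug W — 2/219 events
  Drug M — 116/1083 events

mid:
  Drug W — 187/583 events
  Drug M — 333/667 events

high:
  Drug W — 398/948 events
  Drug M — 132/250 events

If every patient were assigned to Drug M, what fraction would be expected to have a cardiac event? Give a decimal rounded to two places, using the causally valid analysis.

0.29

The stratified and pooled comparisons disagree (Drug W wins within each inflammation score; Drug M wins overall), so the answer turns on the causal role of inflammation score.
Because the drug influences inflammation score, inflammation score is a post-treatment mediator, not a confounder. Stratifying on it would bias the estimate; the causal effect is the crude pooled difference.
So P(outcome | do(Drug M)) is just the pooled rate for Drug M: 581/2000 = 0.290.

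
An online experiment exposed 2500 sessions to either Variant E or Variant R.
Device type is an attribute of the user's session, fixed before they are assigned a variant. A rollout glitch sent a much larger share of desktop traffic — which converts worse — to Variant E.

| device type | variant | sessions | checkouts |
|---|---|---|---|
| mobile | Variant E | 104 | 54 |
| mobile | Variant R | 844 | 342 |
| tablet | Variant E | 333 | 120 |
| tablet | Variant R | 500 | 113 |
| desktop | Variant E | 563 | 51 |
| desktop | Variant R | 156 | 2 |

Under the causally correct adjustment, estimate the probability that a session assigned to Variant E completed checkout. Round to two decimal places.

0.34

Within every device type level Variant E has the higher rate, yet pooled Variant R does — Simpson's reversal.
Device type is set before the variant has any effect — it is not caused by the variant — and it independently drives the outcome. That makes it a confounder, so the causal comparison is within device type levels.
Standardising Variant E to the population device type mix: 0.379·54/104 + 0.333·120/333 + 0.288·51/563 = 0.343.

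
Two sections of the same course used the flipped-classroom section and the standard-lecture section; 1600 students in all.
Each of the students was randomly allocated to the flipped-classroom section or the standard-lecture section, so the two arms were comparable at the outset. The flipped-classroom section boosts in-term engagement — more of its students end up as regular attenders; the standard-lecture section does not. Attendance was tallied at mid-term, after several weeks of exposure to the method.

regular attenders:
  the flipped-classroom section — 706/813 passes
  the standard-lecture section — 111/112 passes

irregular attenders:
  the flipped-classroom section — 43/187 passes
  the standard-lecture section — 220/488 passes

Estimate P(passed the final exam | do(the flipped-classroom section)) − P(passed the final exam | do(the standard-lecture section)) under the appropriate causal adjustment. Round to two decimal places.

+0.20

The stratified and pooled comparisons disagree (the standard-lecture section wins within each mid-term attendance; the flipped-classroom section wins overall), so the answer turns on the causal role of mid-term attendance.
Mid-term attendance lies on the pathway teaching method → mid-term attendance → outcome, so adjusting for it blocks the indirect effect. For the total causal effect of teaching method, use the unadjusted pooled rates.
The causal difference is the pooled difference: 0.749 − 0.552 = +0.197.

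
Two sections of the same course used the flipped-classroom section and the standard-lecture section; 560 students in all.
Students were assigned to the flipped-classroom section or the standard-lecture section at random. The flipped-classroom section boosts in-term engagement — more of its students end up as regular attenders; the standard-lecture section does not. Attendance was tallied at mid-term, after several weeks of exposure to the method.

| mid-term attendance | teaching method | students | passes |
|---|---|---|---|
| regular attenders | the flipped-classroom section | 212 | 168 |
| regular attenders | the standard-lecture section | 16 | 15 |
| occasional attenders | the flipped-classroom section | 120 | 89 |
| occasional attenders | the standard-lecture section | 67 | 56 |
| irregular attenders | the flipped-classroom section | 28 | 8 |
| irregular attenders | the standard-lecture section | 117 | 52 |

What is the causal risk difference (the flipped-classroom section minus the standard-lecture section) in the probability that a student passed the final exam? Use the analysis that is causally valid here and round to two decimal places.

+0.12

The mid-term attendance-specific comparison favours the standard-lecture section throughout, but the pooled figures favour the flipped-classroom section. The question is whether to condition on mid-term attendance.
Because the teaching method influences mid-term attendance, mid-term attendance is a post-treatment mediator, not a confounder. Stratifying on it would bias the estimate; the causal effect is the crude pooled difference.
The causal difference is the pooled difference: 0.736 − 0.615 = +0.121.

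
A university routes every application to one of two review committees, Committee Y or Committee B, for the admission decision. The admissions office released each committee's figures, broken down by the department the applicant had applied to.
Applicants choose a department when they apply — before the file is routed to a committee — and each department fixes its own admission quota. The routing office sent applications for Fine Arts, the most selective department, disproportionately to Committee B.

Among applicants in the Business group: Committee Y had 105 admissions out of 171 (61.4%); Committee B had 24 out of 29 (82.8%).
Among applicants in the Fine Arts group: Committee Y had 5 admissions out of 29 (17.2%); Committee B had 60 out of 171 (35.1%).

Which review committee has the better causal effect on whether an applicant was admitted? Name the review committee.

Committee B

Within every department level Committee B has the higher rate, yet pooled Committee Y does — Simpson's reversal.
Since department is a pre-existing factor (not a product of the review committee) and it affects the outcome on its own, it is a confounder. The stratified rates, not the pooled rate, identify the causal effect.
Within each level — Business: 61.4% vs 82.8%; Fine Arts: 17.2% vs 35.1% — Committee B is higher every time.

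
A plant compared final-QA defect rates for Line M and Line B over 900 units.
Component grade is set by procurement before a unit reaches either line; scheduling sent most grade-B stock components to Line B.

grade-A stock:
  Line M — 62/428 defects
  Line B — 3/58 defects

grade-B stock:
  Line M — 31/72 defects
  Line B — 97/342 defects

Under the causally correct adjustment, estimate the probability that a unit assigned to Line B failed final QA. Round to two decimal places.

The component grade-specific comparison favours Line B throughout, but the pooled figures favour Line M. The question is whether to condition on component grade.
Component grade satisfies the back-door criterion: it is not a descendant of the line, and it blocks the spurious path from line to outcome. Adjusting for it (i.e., using the within-component grade rates) gives the causal effect.
Standardising Line B to the population component grade mix: 0.540·3/58 + 0.460·97/342 = 0.158.

0.16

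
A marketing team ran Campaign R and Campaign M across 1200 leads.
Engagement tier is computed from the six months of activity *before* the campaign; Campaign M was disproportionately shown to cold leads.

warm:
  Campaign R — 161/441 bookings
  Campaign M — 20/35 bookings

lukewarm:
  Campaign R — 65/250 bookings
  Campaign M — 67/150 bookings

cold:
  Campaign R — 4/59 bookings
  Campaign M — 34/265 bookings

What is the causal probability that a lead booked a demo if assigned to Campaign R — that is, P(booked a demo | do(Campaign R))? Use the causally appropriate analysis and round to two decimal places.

0.25

The stratified and pooled comparisons disagree (Campaign M wins within each engagement tier; Campaign R wins overall), so the answer turns on the causal role of engagement tier.
Engagement tier differs across campaigns for reasons unrelated to any effect of the campaign itself, and it separately predicts the outcome — a classic confounder. We must compare within engagement tier levels.
Standardising Campaign R to the population engagement tier mix: 0.397·161/441 + 0.333·65/250 + 0.270·4/59 = 0.250.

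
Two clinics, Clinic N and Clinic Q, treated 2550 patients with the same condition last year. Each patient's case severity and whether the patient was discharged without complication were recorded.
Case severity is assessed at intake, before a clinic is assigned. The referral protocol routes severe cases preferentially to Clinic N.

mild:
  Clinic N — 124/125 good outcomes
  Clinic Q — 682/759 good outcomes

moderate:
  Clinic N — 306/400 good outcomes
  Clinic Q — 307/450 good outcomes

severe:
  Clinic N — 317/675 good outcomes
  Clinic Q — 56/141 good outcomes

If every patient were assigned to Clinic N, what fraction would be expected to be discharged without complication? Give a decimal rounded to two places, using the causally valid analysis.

0.75

The case severity-specific comparison favours Clinic N throughout, but the pooled figures favour Clinic Q. The question is whether to condition on case severity.
Case severity differs across clinics for reasons unrelated to any effect of the clinic itself, and it separately predicts the outcome — a classic confounder. We must compare within case severity levels.
Standardising Clinic N to the population case severity mix: 0.347·124/125 + 0.333·306/400 + 0.320·317/675 = 0.749.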